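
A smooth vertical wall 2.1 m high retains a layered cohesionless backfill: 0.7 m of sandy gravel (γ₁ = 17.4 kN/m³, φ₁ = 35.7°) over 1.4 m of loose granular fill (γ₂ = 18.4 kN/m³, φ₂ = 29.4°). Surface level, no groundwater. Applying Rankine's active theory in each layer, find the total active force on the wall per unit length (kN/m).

K_a1 = tan²(45°−35.7°/2) = 0.2630; K_a2 = tan²(45°−29.4°/2) = 0.3415.
Layer 1: σ at base = K_a1 γ₁ h₁ = 3.203 kPa; P₁ = ½×3.203×0.7 = 1.121.
Layer 2: σ_v at top = γ₁h₁ = 12.18; σ_h top = K_a2×12.18 = 4.159; σ_h base = K_a2×(12.18+18.4×1.4) = 12.96.
P₂ = ½(4.159+12.96)×1.4 = 11.98. Total P_a = 1.121+11.98 = 13.10 kN/m.

13.1 kN/m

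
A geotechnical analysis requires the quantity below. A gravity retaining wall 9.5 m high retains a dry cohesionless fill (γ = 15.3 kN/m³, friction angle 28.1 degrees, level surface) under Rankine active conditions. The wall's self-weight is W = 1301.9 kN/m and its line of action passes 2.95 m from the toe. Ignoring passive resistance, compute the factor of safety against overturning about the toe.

K_a = tan²(45° − 28.1°/2) = 0.3596.
P_a = ½K_aγH² = 0.5×0.3596×15.3×9.5² = 248.3 kN/m, acting at H/3 = 3.167 m above the base.
Overturning moment M_o = P_a × H/3 = 248.3 × 3.167 = 786.2.
Resisting moment M_r = W × 2.95 = 1301.9 × 2.95 = 3841.
FS_overturning = M_r/M_o = 3841/786.2 = 4.885.

4.88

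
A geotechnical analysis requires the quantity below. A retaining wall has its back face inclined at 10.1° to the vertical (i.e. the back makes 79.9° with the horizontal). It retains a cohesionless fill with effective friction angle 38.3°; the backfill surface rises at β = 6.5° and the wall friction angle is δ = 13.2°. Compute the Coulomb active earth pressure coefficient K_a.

K_a = sin²(α+φ) / [sin²α · sin(α−δ) · (1 + √{sin(φ+δ)sin(φ−β) / (sin(α−δ)sin(α+β))})²].
With α = 79.9°, φ = 38.3°, δ = 13.2°, β = 6.5°: K_a = 0.3126.

0.313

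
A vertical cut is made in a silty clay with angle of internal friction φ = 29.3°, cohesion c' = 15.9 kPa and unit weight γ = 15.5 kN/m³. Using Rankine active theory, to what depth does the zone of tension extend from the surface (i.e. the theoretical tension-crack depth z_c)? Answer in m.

K_a = tan²(45° − 29.3°/2) = 0.3428; √K_a = 0.5855.
The active pressure is zero where K_a γ z = 2c√K_a, so z_c = 2c/(γ√K_a) = 2×15.9/(15.5×0.5855) = 3.504 m.

3.50 m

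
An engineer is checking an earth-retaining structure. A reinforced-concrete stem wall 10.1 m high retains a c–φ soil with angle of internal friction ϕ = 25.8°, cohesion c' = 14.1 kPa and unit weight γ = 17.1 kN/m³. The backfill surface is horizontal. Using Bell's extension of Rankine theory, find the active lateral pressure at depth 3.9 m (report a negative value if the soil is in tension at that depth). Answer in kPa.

K_a = (1 − sin φ)/(1 + sin φ) = 0.3935.
σ_a = K_a γ z − 2c√K_a = 0.3935×17.1×3.9 − 2×14.1×0.6273 = 8.553 kPa.

8.55 kPa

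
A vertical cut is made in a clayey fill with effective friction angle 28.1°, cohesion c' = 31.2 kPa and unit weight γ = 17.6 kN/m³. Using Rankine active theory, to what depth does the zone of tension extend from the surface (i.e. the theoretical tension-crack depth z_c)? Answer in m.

K_a = tan²(45° − 28.1°/2) = 0.3596; √K_a = 0.5997.
The active pressure is zero where K_a γ z = 2c√K_a, so z_c = 2c/(γ√K_a) = 2×31.2/(17.6×0.5997) = 5.912 m.

5.91 m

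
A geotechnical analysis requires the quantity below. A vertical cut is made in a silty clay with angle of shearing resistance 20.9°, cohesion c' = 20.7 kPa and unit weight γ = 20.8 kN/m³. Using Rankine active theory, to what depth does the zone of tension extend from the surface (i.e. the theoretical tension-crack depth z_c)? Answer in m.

K_a = tan²(45° − 20.9°/2) = 0.4741; √K_a = 0.6886.
The active pressure is zero where K_a γ z = 2c√K_a, so z_c = 2c/(γ√K_a) = 2×20.7/(20.8×0.6886) = 2.891 m.

2.89 m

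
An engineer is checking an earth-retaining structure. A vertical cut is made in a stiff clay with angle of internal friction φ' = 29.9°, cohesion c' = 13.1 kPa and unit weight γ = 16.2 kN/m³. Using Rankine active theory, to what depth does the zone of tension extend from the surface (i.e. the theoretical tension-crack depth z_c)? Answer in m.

2.80 m

K_a = tan²(45° − 29.9°/2) = 0.3347; √K_a = 0.5785.
The active pressure is zero where K_a γ z = 2c√K_a, so z_c = 2c/(γ√K_a) = 2×13.1/(16.2×0.5785) = 2.796 m.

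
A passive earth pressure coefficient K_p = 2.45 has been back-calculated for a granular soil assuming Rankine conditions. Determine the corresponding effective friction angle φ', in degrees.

K_p = (1+sin φ)/(1−sin φ) ⇒ sin φ = (K_p − 1)/(K_p + 1) = 0.4203.
φ = arcsin(0.4203) = 24.85°.

24.9°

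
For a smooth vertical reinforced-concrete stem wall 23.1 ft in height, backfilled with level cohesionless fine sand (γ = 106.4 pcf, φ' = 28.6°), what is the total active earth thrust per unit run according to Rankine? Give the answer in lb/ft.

10000 lb/ft

K_a = tan²(45° − φ/2) = 0.3525.
P_a = ½ K_a γ H² = 0.5 × 0.3525 × 106.4 × 23.1² = 10010 lb/ft.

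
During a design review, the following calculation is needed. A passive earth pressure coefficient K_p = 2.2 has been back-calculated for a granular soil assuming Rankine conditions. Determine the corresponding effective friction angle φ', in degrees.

22.0°

K_p = (1+sin φ)/(1−sin φ) ⇒ sin φ = (K_p − 1)/(K_p + 1) = 0.3750.
φ = arcsin(0.3750) = 22.02°.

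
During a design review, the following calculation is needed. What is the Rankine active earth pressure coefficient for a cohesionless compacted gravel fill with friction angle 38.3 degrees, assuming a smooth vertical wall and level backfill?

K_a = (1 − sin φ)/(1 + sin φ) = (1 − sin 38.3°)/(1 + sin 38.3°) = 0.2347.

0.235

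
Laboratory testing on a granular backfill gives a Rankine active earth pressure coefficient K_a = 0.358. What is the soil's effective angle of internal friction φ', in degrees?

28.2°

K_a = tan²(45° − φ/2) ⇒ 45° − φ/2 = arctan(√0.358) = 30.89°.
φ = 2(45° − 30.89°) = 28.21°.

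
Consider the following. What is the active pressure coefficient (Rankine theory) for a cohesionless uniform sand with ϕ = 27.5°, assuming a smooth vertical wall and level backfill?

K_a = (1 − sin φ)/(1 + sin φ) = (1 − sin 27.5°)/(1 + sin 27.5°) = 0.3682.

0.368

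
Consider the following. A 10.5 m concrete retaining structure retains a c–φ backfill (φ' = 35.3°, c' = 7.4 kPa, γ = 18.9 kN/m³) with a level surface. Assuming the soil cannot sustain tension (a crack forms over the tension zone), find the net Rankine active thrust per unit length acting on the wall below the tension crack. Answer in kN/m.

204 kN/m

K_a = 0.2675; √K_a = 0.5172.
Tension-crack depth z_c = 2c/(γ√K_a) = 2×7.4/(18.9×0.5172) = 1.514 m.
σ_a at base = K_a γ H − 2c√K_a = 0.2675×18.9×10.5 − 2×7.4×0.5172 = 45.44 kPa.
P_a = ½ × 45.44 × (H − z_c) = 0.5×45.44×8.986 = 204.2 kN/m.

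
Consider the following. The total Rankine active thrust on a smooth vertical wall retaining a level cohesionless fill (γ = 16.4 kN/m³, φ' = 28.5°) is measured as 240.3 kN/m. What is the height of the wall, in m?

9.10 m

K_a = 0.3540. P_a = ½ K_a γ H² ⇒ H = √(2P_a/(K_a γ)).
H = √(2×240.3/(0.3540×16.4)) = 9.099 m.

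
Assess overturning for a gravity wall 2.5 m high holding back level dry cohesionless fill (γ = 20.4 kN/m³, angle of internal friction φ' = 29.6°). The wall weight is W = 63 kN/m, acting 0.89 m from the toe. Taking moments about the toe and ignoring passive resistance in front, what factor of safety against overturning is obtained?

K_a = tan²(45° − 29.6°/2) = 0.3387.
P_a = ½K_aγH² = 0.5×0.3387×20.4×2.5² = 21.59 kN/m, acting at H/3 = 0.8333 m above the base.
Overturning moment M_o = P_a × H/3 = 21.59 × 0.8333 = 18.00.
Resisting moment M_r = W × 0.89 = 63 × 0.89 = 56.07.
FS_overturning = M_r/M_o = 56.07/18.00 = 3.116.

3.12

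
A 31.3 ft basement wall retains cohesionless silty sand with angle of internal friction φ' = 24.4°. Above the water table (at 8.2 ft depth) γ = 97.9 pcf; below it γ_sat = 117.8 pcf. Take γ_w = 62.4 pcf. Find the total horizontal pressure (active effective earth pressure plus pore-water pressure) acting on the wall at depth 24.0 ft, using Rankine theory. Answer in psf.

K_a = (1 − sin φ)/(1 + sin φ) = 0.4153.
γ' = 117.8 − 62.4 = 55.40 pcf.
Effective vertical stress at 24.0 ft: σ'_v = 97.9×8.2 + 55.40×15.8 = 1678 psf.
σ'_h = K_a σ'_v = 0.4153 × 1678 = 697.0 psf; u = γ_w × 15.8 = 985.9 psf.
Total σ_h = 697.0 + 985.9 = 1683 psf.

1680 psf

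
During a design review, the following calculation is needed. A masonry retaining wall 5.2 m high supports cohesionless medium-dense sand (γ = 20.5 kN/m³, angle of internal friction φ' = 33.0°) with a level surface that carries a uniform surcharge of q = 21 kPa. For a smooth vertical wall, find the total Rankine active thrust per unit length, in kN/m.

K_a = tan²(45° − φ/2) = 0.2948.
Soil triangle: ½ K_a γ H² = 0.5×0.2948×20.5×5.2² = 81.71 kN/m.
Surcharge rectangle: K_a q H = 0.2948×21×5.2 = 32.19 kN/m.
Total = 81.71 + 32.19 = 113.9 kN/m.

114 kN/m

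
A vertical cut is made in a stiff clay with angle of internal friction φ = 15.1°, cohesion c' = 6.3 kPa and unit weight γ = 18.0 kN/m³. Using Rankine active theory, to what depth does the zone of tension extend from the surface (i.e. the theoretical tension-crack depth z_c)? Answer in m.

0.914 m

K_a = tan²(45° − 15.1°/2) = 0.5867; √K_a = 0.7659.
The active pressure is zero where K_a γ z = 2c√K_a, so z_c = 2c/(γ√K_a) = 2×6.3/(18.0×0.7659) = 0.9139 m.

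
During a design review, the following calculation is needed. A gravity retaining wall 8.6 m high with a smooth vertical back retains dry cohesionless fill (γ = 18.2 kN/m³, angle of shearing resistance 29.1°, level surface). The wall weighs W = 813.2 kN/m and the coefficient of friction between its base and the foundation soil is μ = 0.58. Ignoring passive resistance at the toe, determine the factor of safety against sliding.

2.03

K_a = tan²(45° − 29.1°/2) = 0.3456.
P_a = ½K_aγH² = 0.5×0.3456×18.2×8.6² = 232.6 kN/m, acting at H/3 = 2.867 m above the base.
FS_sliding = μW / P_a = 0.58×813.2 / 232.6 = 2.028.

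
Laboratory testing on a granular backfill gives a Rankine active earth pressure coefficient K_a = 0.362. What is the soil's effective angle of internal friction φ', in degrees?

K_a = tan²(45° − φ/2) ⇒ 45° − φ/2 = arctan(√0.362) = 31.03°.
φ = 2(45° − 31.03°) = 27.93°.

27.9°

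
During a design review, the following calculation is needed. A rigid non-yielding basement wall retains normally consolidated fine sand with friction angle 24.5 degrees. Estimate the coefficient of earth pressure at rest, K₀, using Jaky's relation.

0.585

K₀ = 1 − sin φ' = 1 − sin 24.5° = 0.5853.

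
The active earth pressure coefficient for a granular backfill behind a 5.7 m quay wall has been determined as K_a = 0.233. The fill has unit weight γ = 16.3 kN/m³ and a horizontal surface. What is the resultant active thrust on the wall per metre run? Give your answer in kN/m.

61.7 kN/m

P = ½ K_a γ H² = 0.5 × 0.233 × 16.3 × 5.7² = 61.70 kN/m.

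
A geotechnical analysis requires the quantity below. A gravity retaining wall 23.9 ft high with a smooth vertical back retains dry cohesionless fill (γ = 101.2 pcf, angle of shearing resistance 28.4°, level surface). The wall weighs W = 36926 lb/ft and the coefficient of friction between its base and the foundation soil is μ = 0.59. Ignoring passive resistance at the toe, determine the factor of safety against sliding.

K_a = tan²(45° − 28.4°/2) = 0.3554.
P_a = ½K_aγH² = 0.5×0.3554×101.2×23.9² = 10270 lb/ft, acting at H/3 = 7.967 ft above the base.
FS_sliding = μW / P_a = 0.59×36926 / 10270 = 2.121.

2.12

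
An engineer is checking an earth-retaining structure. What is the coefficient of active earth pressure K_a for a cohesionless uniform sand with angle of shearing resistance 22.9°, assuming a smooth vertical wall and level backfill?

K_a = (1 − sin φ)/(1 + sin φ) = (1 − sin 22.9°)/(1 + sin 22.9°) = 0.4398.

0.440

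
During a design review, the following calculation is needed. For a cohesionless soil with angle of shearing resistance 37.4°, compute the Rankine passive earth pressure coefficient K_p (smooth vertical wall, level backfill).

K_p = (1 + sin φ)/(1 − sin φ) = tan²(45° + 37.4°/2) = 4.094.

4.09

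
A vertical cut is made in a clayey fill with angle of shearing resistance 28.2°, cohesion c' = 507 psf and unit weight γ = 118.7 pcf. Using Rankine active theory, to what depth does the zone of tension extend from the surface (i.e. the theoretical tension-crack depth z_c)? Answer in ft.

14.3 ft

K_a = tan²(45° − 28.2°/2) = 0.3582; √K_a = 0.5985.
The active pressure is zero where K_a γ z = 2c√K_a, so z_c = 2c/(γ√K_a) = 2×507/(118.7×0.5985) = 14.27 ft.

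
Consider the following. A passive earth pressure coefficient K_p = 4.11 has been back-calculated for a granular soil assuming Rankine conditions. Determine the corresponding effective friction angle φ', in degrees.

K_p = (1+sin φ)/(1−sin φ) ⇒ sin φ = (K_p − 1)/(K_p + 1) = 0.6086.
φ = arcsin(0.6086) = 37.49°.

37.5°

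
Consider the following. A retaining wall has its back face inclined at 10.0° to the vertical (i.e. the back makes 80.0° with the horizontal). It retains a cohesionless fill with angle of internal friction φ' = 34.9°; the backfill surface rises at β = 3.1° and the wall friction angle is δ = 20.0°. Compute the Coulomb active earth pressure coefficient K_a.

K_a = sin²(α+φ) / [sin²α · sin(α−δ) · (1 + √{sin(φ+δ)sin(φ−β) / (sin(α−δ)sin(α+β))})²].
With α = 80.0°, φ = 34.9°, δ = 20.0°, β = 3.1°: K_a = 0.3357.

0.336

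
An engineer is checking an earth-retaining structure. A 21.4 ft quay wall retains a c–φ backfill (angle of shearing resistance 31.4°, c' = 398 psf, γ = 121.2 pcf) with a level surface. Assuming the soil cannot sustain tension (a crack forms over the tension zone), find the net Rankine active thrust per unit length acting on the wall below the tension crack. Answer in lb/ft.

1790 lb/ft

K_a = 0.3149; √K_a = 0.5612.
Tension-crack depth z_c = 2c/(γ√K_a) = 2×398/(121.2×0.5612) = 11.70 ft.
σ_a at base = K_a γ H − 2c√K_a = 0.3149×121.2×21.4 − 2×398×0.5612 = 370.1 psf.
P_a = ½ × 370.1 × (H − z_c) = 0.5×370.1×9.697 = 1794 lb/ft.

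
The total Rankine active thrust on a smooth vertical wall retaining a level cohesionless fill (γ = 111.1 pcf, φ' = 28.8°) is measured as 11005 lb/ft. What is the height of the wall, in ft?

23.8 ft

K_a = 0.3498. P_a = ½ K_a γ H² ⇒ H = √(2P_a/(K_a γ)).
H = √(2×11005/(0.3498×111.1)) = 23.80 ft.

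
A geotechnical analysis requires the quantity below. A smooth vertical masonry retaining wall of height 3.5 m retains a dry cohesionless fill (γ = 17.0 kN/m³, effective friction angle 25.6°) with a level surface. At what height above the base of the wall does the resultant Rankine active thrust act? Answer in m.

1.17 m

K_a = 0.3966.
The pressure distribution is triangular, so the resultant acts at H/3 above the base = 3.5/3 = 1.167 m.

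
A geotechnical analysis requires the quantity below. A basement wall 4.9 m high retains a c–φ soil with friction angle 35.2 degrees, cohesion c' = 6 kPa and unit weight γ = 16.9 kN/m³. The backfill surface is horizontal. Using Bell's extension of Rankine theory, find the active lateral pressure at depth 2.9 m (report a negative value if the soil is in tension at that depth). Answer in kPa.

6.95 kPa

K_a = (1 − sin φ)/(1 + sin φ) = 0.2687.
σ_a = K_a γ z − 2c√K_a = 0.2687×16.9×2.9 − 2×6×0.5184 = 6.948 kPa.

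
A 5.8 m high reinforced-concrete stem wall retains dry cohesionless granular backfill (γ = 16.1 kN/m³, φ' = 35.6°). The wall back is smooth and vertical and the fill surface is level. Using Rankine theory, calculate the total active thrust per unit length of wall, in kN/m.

71.5 kN/m

K_a = tan²(45° − φ/2) = 0.2641.
P_a = ½ K_a γ H² = 0.5 × 0.2641 × 16.1 × 5.8² = 71.53 kN/m.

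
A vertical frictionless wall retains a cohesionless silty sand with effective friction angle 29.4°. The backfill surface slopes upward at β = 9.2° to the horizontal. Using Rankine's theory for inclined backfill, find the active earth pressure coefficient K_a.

0.356

K_a = cos β · (cos β − √(cos²β − cos²φ)) / (cos β + √(cos²β − cos²φ)).
cos β = 0.9871, cos φ = 0.8712, √(cos²β − cos²φ) = 0.4641.
K_a = 0.9871 × (0.9871 − 0.4641)/(0.9871 + 0.4641) = 0.3557.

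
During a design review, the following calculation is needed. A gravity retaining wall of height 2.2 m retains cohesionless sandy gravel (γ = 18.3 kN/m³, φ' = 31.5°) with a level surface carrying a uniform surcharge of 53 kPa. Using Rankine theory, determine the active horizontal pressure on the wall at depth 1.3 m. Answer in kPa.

24.1 kPa

K_a = (1 − sin φ)/(1 + sin φ) = 0.3136.
σ_v = γz + q = 18.3 × 1.3 + 53 = 76.79 kPa.
σ_h = K_a σ_v = 0.3136 × 76.79 = 24.08 kPa.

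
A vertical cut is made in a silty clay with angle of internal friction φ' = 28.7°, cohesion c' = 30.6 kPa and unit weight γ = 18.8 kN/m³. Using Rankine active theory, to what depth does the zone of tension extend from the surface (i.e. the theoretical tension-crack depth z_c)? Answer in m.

K_a = tan²(45° − 28.7°/2) = 0.3511; √K_a = 0.5926.
The active pressure is zero where K_a γ z = 2c√K_a, so z_c = 2c/(γ√K_a) = 2×30.6/(18.8×0.5926) = 5.493 m.

5.49 m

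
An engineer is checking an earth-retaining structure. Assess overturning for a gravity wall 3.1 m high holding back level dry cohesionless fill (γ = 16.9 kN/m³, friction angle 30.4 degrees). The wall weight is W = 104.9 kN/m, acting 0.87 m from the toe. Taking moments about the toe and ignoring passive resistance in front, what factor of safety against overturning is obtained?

3.32

K_a = tan²(45° − 30.4°/2) = 0.3280.
P_a = ½K_aγH² = 0.5×0.3280×16.9×3.1² = 26.63 kN/m, acting at H/3 = 1.033 m above the base.
Overturning moment M_o = P_a × H/3 = 26.63 × 1.033 = 27.52.
Resisting moment M_r = W × 0.87 = 104.9 × 0.87 = 91.26.
FS_overturning = M_r/M_o = 91.26/27.52 = 3.316.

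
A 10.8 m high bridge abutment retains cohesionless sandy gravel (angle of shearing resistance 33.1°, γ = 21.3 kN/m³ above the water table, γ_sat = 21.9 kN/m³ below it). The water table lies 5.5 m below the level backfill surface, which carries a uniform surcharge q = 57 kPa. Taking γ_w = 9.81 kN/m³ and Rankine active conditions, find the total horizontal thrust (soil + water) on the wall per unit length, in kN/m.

645 kN/m

K_a = tan²(45° − φ/2) = 0.2936.
γ' = 21.9 − 9.81 = 12.09 kN/m³. h₂ = H − d_w = 5.3 m.
σ'_h: at surface K_a·q = 16.73; at WT K_a(q+γd_w) = 51.13; at base K_a(q+γd_w+γ'h₂) = 69.94 kPa.
P₁ = ½(16.73+51.13)×5.5 = 186.6; P₂ = ½(51.13+69.94)×5.3 = 320.8; P_w = ½γ_w h₂² = 137.8.
Total = 186.6+320.8+137.8 = 645.2 kN/m.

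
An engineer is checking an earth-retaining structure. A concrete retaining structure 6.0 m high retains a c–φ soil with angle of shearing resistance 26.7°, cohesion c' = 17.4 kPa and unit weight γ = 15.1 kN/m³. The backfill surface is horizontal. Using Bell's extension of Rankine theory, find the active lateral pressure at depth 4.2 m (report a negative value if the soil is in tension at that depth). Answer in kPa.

2.65 kPa

K_a = (1 − sin φ)/(1 + sin φ) = 0.3800.
σ_a = K_a γ z − 2c√K_a = 0.3800×15.1×4.2 − 2×17.4×0.6164 = 2.646 kPa.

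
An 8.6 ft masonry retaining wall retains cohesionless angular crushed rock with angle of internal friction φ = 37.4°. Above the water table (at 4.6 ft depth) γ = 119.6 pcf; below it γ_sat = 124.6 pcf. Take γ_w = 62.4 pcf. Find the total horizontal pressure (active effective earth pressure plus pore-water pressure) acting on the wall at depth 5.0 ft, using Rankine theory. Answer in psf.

K_a = (1 − sin φ)/(1 + sin φ) = 0.2443.
γ' = 124.6 − 62.4 = 62.20 pcf.
Effective vertical stress at 5.0 ft: σ'_v = 119.6×4.6 + 62.20×0.400 = 575.0 psf.
σ'_h = K_a σ'_v = 0.2443 × 575.0 = 140.5 psf; u = γ_w × 0.400 = 24.96 psf.
Total σ_h = 140.5 + 24.96 = 165.4 psf.

165 psf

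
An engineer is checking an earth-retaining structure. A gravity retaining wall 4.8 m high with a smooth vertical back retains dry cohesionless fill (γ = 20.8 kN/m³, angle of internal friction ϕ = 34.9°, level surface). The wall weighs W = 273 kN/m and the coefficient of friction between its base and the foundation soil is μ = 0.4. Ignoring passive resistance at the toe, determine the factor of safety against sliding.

1.67

K_a = tan²(45° − 34.9°/2) = 0.2721.
P_a = ½K_aγH² = 0.5×0.2721×20.8×4.8² = 65.21 kN/m, acting at H/3 = 1.600 m above the base.
FS_sliding = μW / P_a = 0.4×273 / 65.21 = 1.675.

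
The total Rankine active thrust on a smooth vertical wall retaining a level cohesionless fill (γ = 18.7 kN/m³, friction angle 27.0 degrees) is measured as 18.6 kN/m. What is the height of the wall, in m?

K_a = 0.3755. P_a = ½ K_a γ H² ⇒ H = √(2P_a/(K_a γ)).
H = √(2×18.6/(0.3755×18.7)) = 2.302 m.

2.30 m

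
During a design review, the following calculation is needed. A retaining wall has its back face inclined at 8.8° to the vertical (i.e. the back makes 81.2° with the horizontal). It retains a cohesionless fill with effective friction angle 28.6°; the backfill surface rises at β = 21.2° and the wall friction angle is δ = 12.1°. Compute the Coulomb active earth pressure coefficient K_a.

0.571

K_a = sin²(α+φ) / [sin²α · sin(α−δ) · (1 + √{sin(φ+δ)sin(φ−β) / (sin(α−δ)sin(α+β))})²].
With α = 81.2°, φ = 28.6°, δ = 12.1°, β = 21.2°: K_a = 0.5712.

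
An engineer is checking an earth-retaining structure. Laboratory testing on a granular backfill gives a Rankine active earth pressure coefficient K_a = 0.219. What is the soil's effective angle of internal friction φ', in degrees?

K_a = tan²(45° − φ/2) ⇒ 45° − φ/2 = arctan(√0.219) = 25.08°.
φ = 2(45° − 25.08°) = 39.84°.

39.8°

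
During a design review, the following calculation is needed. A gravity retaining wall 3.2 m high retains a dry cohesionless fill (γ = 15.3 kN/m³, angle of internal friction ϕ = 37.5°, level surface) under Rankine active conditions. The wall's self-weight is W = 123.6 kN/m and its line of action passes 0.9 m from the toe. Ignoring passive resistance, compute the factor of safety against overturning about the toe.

K_a = tan²(45° − 37.5°/2) = 0.2432.
P_a = ½K_aγH² = 0.5×0.2432×15.3×3.2² = 19.05 kN/m, acting at H/3 = 1.067 m above the base.
Overturning moment M_o = P_a × H/3 = 19.05 × 1.067 = 20.32.
Resisting moment M_r = W × 0.9 = 123.6 × 0.9 = 111.2.
FS_overturning = M_r/M_o = 111.2/20.32 = 5.474.

5.47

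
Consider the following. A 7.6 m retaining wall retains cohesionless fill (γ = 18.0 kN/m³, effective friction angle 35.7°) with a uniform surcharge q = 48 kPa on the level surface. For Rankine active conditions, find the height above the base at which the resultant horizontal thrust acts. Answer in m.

K_a = 0.2630.
Triangular part P₁ = ½K_aγH² = 136.7 at H/3 = 2.533 m; rectangular part P₂ = K_a q H = 95.94 at H/2 = 3.800 m.
ȳ = (P₁·2.533 + P₂·3.800)/(P₁+P₂) = 3.056 m.

3.06 m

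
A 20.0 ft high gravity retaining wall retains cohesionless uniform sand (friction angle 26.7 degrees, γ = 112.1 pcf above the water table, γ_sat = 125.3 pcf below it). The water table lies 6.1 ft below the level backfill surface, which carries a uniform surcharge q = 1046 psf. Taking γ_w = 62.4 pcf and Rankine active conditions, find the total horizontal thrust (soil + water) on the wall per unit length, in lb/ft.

K_a = tan²(45° − φ/2) = 0.3800.
γ' = 125.3 − 62.4 = 62.90 pcf. h₂ = H − d_w = 13.9 ft.
σ'_h: at surface K_a·q = 397.4; at WT K_a(q+γd_w) = 657.3; at base K_a(q+γd_w+γ'h₂) = 989.5 psf.
P₁ = ½(397.4+657.3)×6.1 = 3217; P₂ = ½(657.3+989.5)×13.9 = 11440; P_w = ½γ_w h₂² = 6028.
Total = 3217+11440+6028 = 20690 lb/ft.

20700 lb/ft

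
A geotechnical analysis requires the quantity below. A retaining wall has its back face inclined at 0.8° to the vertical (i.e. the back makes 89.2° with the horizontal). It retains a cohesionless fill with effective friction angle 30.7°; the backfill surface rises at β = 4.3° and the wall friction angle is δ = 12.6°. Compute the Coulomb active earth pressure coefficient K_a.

K_a = sin²(α+φ) / [sin²α · sin(α−δ) · (1 + √{sin(φ+δ)sin(φ−β) / (sin(α−δ)sin(α+β))})²].
With α = 89.2°, φ = 30.7°, δ = 12.6°, β = 4.3°: K_a = 0.3173.

0.317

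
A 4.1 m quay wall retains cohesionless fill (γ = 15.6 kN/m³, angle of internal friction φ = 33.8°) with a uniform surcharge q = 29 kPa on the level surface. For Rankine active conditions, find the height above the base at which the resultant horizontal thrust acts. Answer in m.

K_a = 0.2851.
Triangular part P₁ = ½K_aγH² = 37.38 at H/3 = 1.367 m; rectangular part P₂ = K_a q H = 33.90 at H/2 = 2.050 m.
ȳ = (P₁·1.367 + P₂·2.050)/(P₁+P₂) = 1.692 m.

1.69 m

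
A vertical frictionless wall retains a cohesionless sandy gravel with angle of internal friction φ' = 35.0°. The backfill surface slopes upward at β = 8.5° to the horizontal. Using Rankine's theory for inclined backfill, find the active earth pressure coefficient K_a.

K_a = cos β · (cos β − √(cos²β − cos²φ)) / (cos β + √(cos²β − cos²φ)).
cos β = 0.9890, cos φ = 0.8192, √(cos²β − cos²φ) = 0.5542.
K_a = 0.9890 × (0.9890 − 0.5542)/(0.9890 + 0.5542) = 0.2787.

0.279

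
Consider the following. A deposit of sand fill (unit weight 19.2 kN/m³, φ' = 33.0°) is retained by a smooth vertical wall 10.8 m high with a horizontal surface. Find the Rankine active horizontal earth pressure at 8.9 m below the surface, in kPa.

50.4 kPa

K_a = (1 − sin φ)/(1 + sin φ) = 0.2948.
σ_h = K_a γ z = 0.2948 × 19.2 × 8.9 = 50.38 kPa.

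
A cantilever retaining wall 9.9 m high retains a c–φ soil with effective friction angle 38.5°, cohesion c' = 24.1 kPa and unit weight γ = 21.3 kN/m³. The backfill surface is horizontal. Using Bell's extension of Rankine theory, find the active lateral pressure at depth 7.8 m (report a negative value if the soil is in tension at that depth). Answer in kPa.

K_a = (1 − sin φ)/(1 + sin φ) = 0.2327.
σ_a = K_a γ z − 2c√K_a = 0.2327×21.3×7.8 − 2×24.1×0.4823 = 15.40 kPa.

15.4 kPa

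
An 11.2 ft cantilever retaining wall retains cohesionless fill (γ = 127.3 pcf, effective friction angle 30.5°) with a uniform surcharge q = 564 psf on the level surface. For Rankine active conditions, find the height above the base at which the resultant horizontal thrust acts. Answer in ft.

4.56 ft

K_a = 0.3267.
Triangular part P₁ = ½K_aγH² = 2608 at H/3 = 3.733 ft; rectangular part P₂ = K_a q H = 2063 at H/2 = 5.600 ft.
ȳ = (P₁·3.733 + P₂·5.600)/(P₁+P₂) = 4.558 ft.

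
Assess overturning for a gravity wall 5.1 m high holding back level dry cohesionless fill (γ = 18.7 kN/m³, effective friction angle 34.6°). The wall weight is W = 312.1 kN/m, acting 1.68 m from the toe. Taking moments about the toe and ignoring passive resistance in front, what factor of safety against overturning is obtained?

K_a = tan²(45° − 34.6°/2) = 0.2756.
P_a = ½K_aγH² = 0.5×0.2756×18.7×5.1² = 67.03 kN/m, acting at H/3 = 1.700 m above the base.
Overturning moment M_o = P_a × H/3 = 67.03 × 1.700 = 114.0.
Resisting moment M_r = W × 1.68 = 312.1 × 1.68 = 524.3.
FS_overturning = M_r/M_o = 524.3/114.0 = 4.601.

4.60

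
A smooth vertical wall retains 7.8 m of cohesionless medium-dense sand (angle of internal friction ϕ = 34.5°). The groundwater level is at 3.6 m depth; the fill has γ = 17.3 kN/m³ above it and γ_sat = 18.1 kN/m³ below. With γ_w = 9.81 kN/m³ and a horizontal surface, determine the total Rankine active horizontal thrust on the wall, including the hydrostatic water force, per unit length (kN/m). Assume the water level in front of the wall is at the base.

210 kN/m

K_a = tan²(45° − φ/2) = 0.2768.
γ' = 18.1 − 9.81 = 8.290 kN/m³. Depth below WT = 4.2 m.
σ'_h at WT = K_a γ d_w = 17.24 kPa; at base = 17.24 + K_a γ' × 4.2 = 26.88 kPa.
P₁ (0–3.6 m) = ½×17.24×3.6 = 31.03. P₂ (3.6–7.8 m) = ½(17.24+26.88)×4.2 = 92.65.
P_w = ½ γ_w h₂² = 0.5×9.81×4.2² = 86.52. Total = 31.03+92.65+86.52 = 210.2 kN/m.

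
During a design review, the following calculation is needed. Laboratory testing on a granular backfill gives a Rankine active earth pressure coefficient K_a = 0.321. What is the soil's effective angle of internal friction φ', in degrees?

K_a = tan²(45° − φ/2) ⇒ 45° − φ/2 = arctan(√0.321) = 29.53°.
φ = 2(45° − 29.53°) = 30.93°.

30.9°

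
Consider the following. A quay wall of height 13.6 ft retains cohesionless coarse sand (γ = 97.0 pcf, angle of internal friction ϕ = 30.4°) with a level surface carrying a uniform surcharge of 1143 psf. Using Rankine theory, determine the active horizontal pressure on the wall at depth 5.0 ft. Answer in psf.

534 psf

K_a = (1 − sin φ)/(1 + sin φ) = 0.3280.
σ_v = γz + q = 97.0 × 5.0 + 1143 = 1628 psf.
σ_h = K_a σ_v = 0.3280 × 1628 = 534.0 psf.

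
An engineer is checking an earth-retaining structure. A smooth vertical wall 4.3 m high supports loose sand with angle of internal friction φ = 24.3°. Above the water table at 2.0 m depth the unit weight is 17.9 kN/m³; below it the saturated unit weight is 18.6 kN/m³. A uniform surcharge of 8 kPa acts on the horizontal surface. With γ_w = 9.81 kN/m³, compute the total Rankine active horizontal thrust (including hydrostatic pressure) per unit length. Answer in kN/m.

K_a = tan²(45° − φ/2) = 0.4169.
γ' = 18.6 − 9.81 = 8.790 kN/m³. h₂ = H − d_w = 2.3 m.
σ'_h: at surface K_a·q = 3.335; at WT K_a(q+γd_w) = 18.26; at base K_a(q+γd_w+γ'h₂) = 26.69 kPa.
P₁ = ½(3.335+18.26)×2.0 = 21.60; P₂ = ½(18.26+26.69)×2.3 = 51.69; P_w = ½γ_w h₂² = 25.95.
Total = 21.60+51.69+25.95 = 99.24 kN/m.

99.2 kN/m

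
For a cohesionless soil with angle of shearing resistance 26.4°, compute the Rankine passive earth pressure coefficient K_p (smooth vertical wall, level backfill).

K_p = (1 + sin φ)/(1 − sin φ) = tan²(45° + 26.4°/2) = 2.601.

2.60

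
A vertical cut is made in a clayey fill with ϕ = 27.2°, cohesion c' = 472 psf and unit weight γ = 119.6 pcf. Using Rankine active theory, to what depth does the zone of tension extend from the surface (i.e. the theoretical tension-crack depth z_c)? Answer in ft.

K_a = tan²(45° − 27.2°/2) = 0.3726; √K_a = 0.6104.
The active pressure is zero where K_a γ z = 2c√K_a, so z_c = 2c/(γ√K_a) = 2×472/(119.6×0.6104) = 12.93 ft.

12.9 ft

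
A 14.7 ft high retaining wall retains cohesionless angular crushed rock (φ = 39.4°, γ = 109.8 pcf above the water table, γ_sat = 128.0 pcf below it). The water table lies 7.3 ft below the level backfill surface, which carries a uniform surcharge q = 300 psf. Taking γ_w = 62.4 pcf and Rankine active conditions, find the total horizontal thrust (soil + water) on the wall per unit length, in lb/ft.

5070 lb/ft

K_a = tan²(45° − φ/2) = 0.2234.
γ' = 128.0 − 62.4 = 65.60 pcf. h₂ = H − d_w = 7.4 ft.
σ'_h: at surface K_a·q = 67.03; at WT K_a(q+γd_w) = 246.1; at base K_a(q+γd_w+γ'h₂) = 354.6 psf.
P₁ = ½(67.03+246.1)×7.3 = 1143; P₂ = ½(246.1+354.6)×7.4 = 2223; P_w = ½γ_w h₂² = 1709.
Total = 1143+2223+1709 = 5074 lb/ft.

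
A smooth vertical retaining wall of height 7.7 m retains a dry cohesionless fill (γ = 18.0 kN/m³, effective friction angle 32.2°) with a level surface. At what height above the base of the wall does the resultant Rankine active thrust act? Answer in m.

K_a = 0.3047.
The pressure distribution is triangular, so the resultant acts at H/3 above the base = 7.7/3 = 2.567 m.

2.57 m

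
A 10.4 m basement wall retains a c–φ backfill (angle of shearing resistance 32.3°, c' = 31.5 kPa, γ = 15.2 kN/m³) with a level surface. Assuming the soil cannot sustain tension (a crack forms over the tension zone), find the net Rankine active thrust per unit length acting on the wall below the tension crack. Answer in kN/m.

K_a = 0.3035; √K_a = 0.5509.
Tension-crack depth z_c = 2c/(γ√K_a) = 2×31.5/(15.2×0.5509) = 7.524 m.
σ_a at base = K_a γ H − 2c√K_a = 0.3035×15.2×10.4 − 2×31.5×0.5509 = 13.27 kPa.
P_a = ½ × 13.27 × (H − z_c) = 0.5×13.27×2.876 = 19.08 kN/m.

19.1 kN/m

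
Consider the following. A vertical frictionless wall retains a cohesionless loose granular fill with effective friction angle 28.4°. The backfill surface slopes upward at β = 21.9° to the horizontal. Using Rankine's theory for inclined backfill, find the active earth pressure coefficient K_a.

0.480

K_a = cos β · (cos β − √(cos²β − cos²φ)) / (cos β + √(cos²β − cos²φ)).
cos β = 0.9278, cos φ = 0.8796, √(cos²β − cos²φ) = 0.2951.
K_a = 0.9278 × (0.9278 − 0.2951)/(0.9278 + 0.2951) = 0.4800.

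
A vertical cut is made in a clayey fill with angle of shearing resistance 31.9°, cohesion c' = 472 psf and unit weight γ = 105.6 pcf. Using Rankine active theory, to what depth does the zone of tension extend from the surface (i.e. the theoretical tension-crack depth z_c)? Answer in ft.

16.1 ft

K_a = tan²(45° − 31.9°/2) = 0.3085; √K_a = 0.5555.
The active pressure is zero where K_a γ z = 2c√K_a, so z_c = 2c/(γ√K_a) = 2×472/(105.6×0.5555) = 16.09 ft.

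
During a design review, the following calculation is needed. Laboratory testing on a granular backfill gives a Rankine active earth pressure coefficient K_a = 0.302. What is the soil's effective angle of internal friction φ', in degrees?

K_a = tan²(45° − φ/2) ⇒ 45° − φ/2 = arctan(√0.302) = 28.79°.
φ = 2(45° − 28.79°) = 32.42°.

32.4°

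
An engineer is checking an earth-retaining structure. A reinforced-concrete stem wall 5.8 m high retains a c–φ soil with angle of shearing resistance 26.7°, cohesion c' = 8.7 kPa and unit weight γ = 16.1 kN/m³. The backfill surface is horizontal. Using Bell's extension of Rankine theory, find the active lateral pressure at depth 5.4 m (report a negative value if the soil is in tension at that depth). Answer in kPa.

22.3 kPa

K_a = (1 − sin φ)/(1 + sin φ) = 0.3800.
σ_a = K_a γ z − 2c√K_a = 0.3800×16.1×5.4 − 2×8.7×0.6164 = 22.31 kPa.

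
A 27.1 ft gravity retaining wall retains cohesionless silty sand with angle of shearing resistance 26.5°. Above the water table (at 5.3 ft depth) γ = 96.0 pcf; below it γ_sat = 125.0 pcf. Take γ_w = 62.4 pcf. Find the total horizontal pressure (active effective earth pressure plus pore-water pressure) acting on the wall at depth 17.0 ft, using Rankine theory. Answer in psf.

1210 psf

K_a = (1 − sin φ)/(1 + sin φ) = 0.3829.
γ' = 125.0 − 62.4 = 62.60 pcf.
Effective vertical stress at 17.0 ft: σ'_v = 96.0×5.3 + 62.60×11.7 = 1241 psf.
σ'_h = K_a σ'_v = 0.3829 × 1241 = 475.3 psf; u = γ_w × 11.7 = 730.1 psf.
Total σ_h = 475.3 + 730.1 = 1205 psf.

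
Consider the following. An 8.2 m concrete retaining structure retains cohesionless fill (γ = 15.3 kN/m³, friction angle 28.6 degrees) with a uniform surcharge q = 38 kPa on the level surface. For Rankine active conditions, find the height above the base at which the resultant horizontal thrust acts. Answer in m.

3.25 m

K_a = 0.3525.
Triangular part P₁ = ½K_aγH² = 181.3 at H/3 = 2.733 m; rectangular part P₂ = K_a q H = 109.9 at H/2 = 4.100 m.
ȳ = (P₁·2.733 + P₂·4.100)/(P₁+P₂) = 3.249 m.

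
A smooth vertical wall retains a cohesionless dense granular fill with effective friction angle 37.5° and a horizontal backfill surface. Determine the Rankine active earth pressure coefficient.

0.243

K_a = (1 − sin φ)/(1 + sin φ) = (1 − sin 37.5°)/(1 + sin 37.5°) = 0.2432.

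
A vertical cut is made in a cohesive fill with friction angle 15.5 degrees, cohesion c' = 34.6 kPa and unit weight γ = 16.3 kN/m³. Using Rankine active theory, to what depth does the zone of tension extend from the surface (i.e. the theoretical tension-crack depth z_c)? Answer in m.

5.58 m

K_a = tan²(45° − 15.5°/2) = 0.5782; √K_a = 0.7604.
The active pressure is zero where K_a γ z = 2c√K_a, so z_c = 2c/(γ√K_a) = 2×34.6/(16.3×0.7604) = 5.583 m.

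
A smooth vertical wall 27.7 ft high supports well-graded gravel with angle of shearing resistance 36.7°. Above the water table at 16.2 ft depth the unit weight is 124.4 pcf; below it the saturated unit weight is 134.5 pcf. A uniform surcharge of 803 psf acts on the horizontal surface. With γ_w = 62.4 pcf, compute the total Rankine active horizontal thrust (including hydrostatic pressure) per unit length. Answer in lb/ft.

K_a = tan²(45° − φ/2) = 0.2519.
γ' = 134.5 − 62.4 = 72.10 pcf. h₂ = H − d_w = 11.5 ft.
σ'_h: at surface K_a·q = 202.2; at WT K_a(q+γd_w) = 709.8; at base K_a(q+γd_w+γ'h₂) = 918.6 psf.
P₁ = ½(202.2+709.8)×16.2 = 7388; P₂ = ½(709.8+918.6)×11.5 = 9364; P_w = ½γ_w h₂² = 4126.
Total = 7388+9364+4126 = 20880 lb/ft.

20900 lb/ft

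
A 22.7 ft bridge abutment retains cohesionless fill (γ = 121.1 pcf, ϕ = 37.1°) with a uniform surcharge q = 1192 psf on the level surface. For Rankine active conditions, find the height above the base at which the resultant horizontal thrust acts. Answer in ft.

K_a = 0.2475.
Triangular part P₁ = ½K_aγH² = 7722 at H/3 = 7.567 ft; rectangular part P₂ = K_a q H = 6697 at H/2 = 11.35 ft.
ȳ = (P₁·7.567 + P₂·11.35)/(P₁+P₂) = 9.324 ft.

9.32 ft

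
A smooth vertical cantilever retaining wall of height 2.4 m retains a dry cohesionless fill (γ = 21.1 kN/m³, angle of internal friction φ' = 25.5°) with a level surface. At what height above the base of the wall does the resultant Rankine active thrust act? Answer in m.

0.800 m

K_a = 0.3981.
The pressure distribution is triangular, so the resultant acts at H/3 above the base = 2.4/3 = 0.8000 m.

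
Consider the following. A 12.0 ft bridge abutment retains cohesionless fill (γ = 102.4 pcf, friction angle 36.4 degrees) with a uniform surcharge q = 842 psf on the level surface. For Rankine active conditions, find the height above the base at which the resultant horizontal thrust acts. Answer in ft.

5.16 ft

K_a = 0.2552.
Triangular part P₁ = ½K_aγH² = 1881 at H/3 = 4.000 ft; rectangular part P₂ = K_a q H = 2578 at H/2 = 6.000 ft.
ȳ = (P₁·4.000 + P₂·6.000)/(P₁+P₂) = 5.156 ft.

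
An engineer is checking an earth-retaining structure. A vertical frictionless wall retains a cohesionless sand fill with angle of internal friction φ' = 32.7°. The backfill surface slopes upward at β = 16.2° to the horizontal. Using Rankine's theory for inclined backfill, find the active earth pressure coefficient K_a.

0.336

K_a = cos β · (cos β − √(cos²β − cos²φ)) / (cos β + √(cos²β − cos²φ)).
cos β = 0.9603, cos φ = 0.8415, √(cos²β − cos²φ) = 0.4626.
K_a = 0.9603 × (0.9603 − 0.4626)/(0.9603 + 0.4626) = 0.3359.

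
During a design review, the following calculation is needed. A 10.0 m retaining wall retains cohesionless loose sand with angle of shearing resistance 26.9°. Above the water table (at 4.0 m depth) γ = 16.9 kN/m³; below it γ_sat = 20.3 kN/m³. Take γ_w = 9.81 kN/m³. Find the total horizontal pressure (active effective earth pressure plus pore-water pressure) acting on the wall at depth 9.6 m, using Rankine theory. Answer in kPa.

K_a = (1 − sin φ)/(1 + sin φ) = 0.3770.
γ' = 20.3 − 9.81 = 10.49 kN/m³.
Effective vertical stress at 9.6 m: σ'_v = 16.9×4.0 + 10.49×5.60 = 126.3 kPa.
σ'_h = K_a σ'_v = 0.3770 × 126.3 = 47.63 kPa; u = γ_w × 5.60 = 54.94 kPa.
Total σ_h = 47.63 + 54.94 = 102.6 kPa.

103 kPa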